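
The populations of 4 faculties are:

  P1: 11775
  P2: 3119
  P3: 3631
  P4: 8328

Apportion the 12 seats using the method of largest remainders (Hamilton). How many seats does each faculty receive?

P1 5, P2 1, P3 2, P4 4

Total 26853; standard divisor 26853/12 ≈ 2237.75.
Standard quotas: P1 5.2620, P2 1.3938, P3 1.6226, P4 3.7216.
Lower quotas: P1 5, P2 1, P3 1, P4 3 (sum 10, leaving 2 seats).
Remainders in descending order: P4 0.7216, P3 0.6226, P2 0.3938, P1 0.2620.
The surplus seats go to P4, P3.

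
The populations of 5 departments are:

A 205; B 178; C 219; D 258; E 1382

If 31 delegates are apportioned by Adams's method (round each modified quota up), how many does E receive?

Standard divisor 2242/31 ≈ 72.323; standard quotas: A 2.835, B 2.461, C 3.028, D 3.567, E 19.109.
Rounding up gives 3, 3, 4, 4, 20 = 34 seats, so the divisor must be adjusted.
With modified divisor 80: modified quotas A 2.562, B 2.225, C 2.737, D 3.225, E 17.275.
Rounding up: A 3, B 3, C 3, D 4, E 18 (total 31).
E receives 18.

18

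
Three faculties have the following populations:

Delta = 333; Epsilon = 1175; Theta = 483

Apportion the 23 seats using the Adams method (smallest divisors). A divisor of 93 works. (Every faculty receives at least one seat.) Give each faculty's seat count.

With modified divisor 93: modified quotas Delta 3.581, Epsilon 12.634, Theta 5.194.
Rounding up: Delta 4, Epsilon 13, Theta 6 (total 23).

Delta=4; Epsilon=13; Theta=6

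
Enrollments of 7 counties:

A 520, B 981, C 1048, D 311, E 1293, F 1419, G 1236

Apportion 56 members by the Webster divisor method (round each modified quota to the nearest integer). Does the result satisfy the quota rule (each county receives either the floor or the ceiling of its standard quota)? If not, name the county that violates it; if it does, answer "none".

Standard quotas: A 4.277, B 8.069, C 8.620, D 2.558, E 10.636, F 11.672, G 10.167.
Webster allocation: A 4, B 8, C 9, D 3, E 10, F 12, G 10.
Every allocation lies between the lower and upper quota.

none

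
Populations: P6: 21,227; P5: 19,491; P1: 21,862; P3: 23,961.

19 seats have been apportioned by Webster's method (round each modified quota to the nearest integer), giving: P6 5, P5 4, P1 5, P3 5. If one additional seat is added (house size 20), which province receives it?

Priority for the next seat is population ÷ (current seats + 0.5).
Priorities: P6 3859.455, P5 4331.333, P1 3974.909, P3 4356.545.
Highest priority: P3.

P3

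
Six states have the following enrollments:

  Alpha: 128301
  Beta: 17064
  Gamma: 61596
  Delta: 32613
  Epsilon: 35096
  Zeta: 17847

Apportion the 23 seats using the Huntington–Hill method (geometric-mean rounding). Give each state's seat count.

Alpha 10, Beta 1, Gamma 5, Delta 3, Epsilon 3, Zeta 1

With divisor 12967: modified quotas Alpha 9.894, Beta 1.316, Gamma 4.750, Delta 2.515, Epsilon 2.707, Zeta 1.376.
Geometric-mean thresholds: Alpha √(9·10)=9.487, Beta √(1·2)=1.414, Gamma √(4·5)=4.472, Delta √(2·3)=2.449, Epsilon √(2·3)=2.449, Zeta √(1·2)=1.414.
Each quota rounded against its threshold gives Alpha 10, Beta 1, Gamma 5, Delta 3, Epsilon 3, Zeta 1 (total 23).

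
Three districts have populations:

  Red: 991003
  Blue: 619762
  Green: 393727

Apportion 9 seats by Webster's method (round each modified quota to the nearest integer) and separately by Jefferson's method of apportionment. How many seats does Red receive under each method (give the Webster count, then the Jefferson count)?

4 and 5

Webster: Red 4, Blue 3, Green 2.
Jefferson: Red 5, Blue 3, Green 1.
Red gets 4 under Webster and 5 under Jefferson.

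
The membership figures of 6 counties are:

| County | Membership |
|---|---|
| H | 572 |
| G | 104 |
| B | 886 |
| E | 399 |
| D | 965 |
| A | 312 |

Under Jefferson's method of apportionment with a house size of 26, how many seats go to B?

Standard divisor 3238/26 ≈ 124.538; standard quotas: H 4.593, G 0.835, B 7.114, E 3.204, D 7.749, A 2.505.
Rounding down gives 4, 0, 7, 3, 7, 2 = 23 seats, so the divisor must be adjusted.
With modified divisor 110: modified quotas H 5.200, G 0.945, B 8.055, E 3.627, D 8.773, A 2.836.
Rounding down: H 5, G 0, B 8, E 3, D 8, A 2 (total 26).
B receives 8.

8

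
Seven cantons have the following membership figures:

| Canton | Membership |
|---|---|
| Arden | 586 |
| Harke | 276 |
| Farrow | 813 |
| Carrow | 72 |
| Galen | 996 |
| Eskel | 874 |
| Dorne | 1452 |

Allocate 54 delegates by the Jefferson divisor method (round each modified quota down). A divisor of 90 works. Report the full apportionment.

Arden=6; Harke=3; Farrow=9; Carrow=0; Galen=11; Eskel=9; Dorne=16

With modified divisor 90: modified quotas Arden 6.511, Harke 3.067, Farrow 9.033, Carrow 0.800, Galen 11.067, Eskel 9.711, Dorne 16.133.
Rounding down: Arden 6, Harke 3, Farrow 9, Carrow 0, Galen 11, Eskel 9, Dorne 16 (total 54).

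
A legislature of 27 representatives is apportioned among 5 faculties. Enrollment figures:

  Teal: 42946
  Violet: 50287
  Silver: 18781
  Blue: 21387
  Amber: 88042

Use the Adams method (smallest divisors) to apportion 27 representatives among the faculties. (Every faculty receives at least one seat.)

Standard divisor 221443/27 ≈ 8201.593; standard quotas: Teal 5.236, Violet 6.131, Silver 2.290, Blue 2.608, Amber 10.735.
Rounding up gives 6, 7, 3, 3, 11 = 30 seats, so the divisor must be adjusted.
With modified divisor 9100: modified quotas Teal 4.719, Violet 5.526, Silver 2.064, Blue 2.350, Amber 9.675.
Rounding up: Teal 5, Violet 6, Silver 3, Blue 3, Amber 10 (total 27).

Teal: 5, Violet: 6, Silver: 3, Blue: 3, Amber: 10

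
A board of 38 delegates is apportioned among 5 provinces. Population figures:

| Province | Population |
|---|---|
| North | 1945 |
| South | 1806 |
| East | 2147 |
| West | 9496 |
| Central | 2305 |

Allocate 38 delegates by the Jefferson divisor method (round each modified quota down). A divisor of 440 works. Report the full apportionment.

With modified divisor 440: modified quotas North 4.420, South 4.105, East 4.880, West 21.582, Central 5.239.
Rounding down: North 4, South 4, East 4, West 21, Central 5 (total 38).

North=4; South=4; East=4; West=21; Central=5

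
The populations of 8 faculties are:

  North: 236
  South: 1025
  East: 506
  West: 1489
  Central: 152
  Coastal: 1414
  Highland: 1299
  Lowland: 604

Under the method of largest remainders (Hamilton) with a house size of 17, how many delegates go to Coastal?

4

Total 6725; standard divisor 6725/17 ≈ 395.588.
Standard quotas: North 0.597, South 2.591, East 1.279, West 3.764, Central 0.384, Coastal 3.574, Highland 3.284, Lowland 1.527.
Lower quotas: North 0, South 2, East 1, West 3, Central 0, Coastal 3, Highland 3, Lowland 1 (sum 13, leaving 4 seats).
Remainders in descending order: West 0.764, North 0.597, South 0.591, Coastal 0.574, Lowland 0.527, Central 0.384, Highland 0.284, East 0.279.
Largest remainders: West, North, South, Coastal receive the extra seats.
Coastal receives 4.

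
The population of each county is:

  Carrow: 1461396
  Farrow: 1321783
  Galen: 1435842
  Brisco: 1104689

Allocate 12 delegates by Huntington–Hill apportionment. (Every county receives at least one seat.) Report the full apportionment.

Carrow 3, Farrow 3, Galen 3, Brisco 3

With divisor 436428: modified quotas Carrow 3.349, Farrow 3.029, Galen 3.290, Brisco 2.531.
Geometric-mean thresholds: Carrow √(3·4)=3.464, Farrow √(3·4)=3.464, Galen √(3·4)=3.464, Brisco √(2·3)=2.449.
Each quota rounded against its threshold gives Carrow 3, Farrow 3, Galen 3, Brisco 3 (total 12).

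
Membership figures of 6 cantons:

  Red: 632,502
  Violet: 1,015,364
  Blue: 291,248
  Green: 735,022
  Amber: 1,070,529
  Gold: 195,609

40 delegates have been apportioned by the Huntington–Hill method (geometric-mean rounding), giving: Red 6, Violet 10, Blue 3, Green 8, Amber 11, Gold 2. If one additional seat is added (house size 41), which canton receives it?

Red

Priority for the next seat is population ÷ (√(s·(s+1))).
Priorities: Red 97597.177, Violet 96811.159, Blue 84076.056, Green 86623.173, Amber 93177.589, Gold 79857.040.
Highest priority: Red.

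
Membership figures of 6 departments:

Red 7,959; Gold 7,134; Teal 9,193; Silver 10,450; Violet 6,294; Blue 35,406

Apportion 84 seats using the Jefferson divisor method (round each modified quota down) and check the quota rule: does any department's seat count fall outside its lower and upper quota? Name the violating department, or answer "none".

Standard quotas: Red 8.747, Gold 7.840, Teal 10.103, Silver 11.484, Violet 6.917, Blue 38.910.
Jefferson allocation: Red 8, Gold 8, Teal 10, Silver 11, Violet 7, Blue 40.
Blue has quota 38.910 (lower 38, upper 39) but receives 40 — outside the quota interval.

Blue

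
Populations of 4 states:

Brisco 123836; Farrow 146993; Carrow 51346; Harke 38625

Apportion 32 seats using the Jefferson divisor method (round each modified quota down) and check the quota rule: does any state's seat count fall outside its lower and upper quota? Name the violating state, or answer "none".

none

Standard quotas: Brisco 10.983, Farrow 13.037, Carrow 4.554, Harke 3.426.
Jefferson allocation: Brisco 11, Farrow 14, Carrow 4, Harke 3.
Every allocation lies between the lower and upper quota.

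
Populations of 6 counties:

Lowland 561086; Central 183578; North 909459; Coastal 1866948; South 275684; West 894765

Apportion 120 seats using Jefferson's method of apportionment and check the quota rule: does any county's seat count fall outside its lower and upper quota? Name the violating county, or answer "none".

Standard quotas: Lowland 14.351, Central 4.696, North 23.262, Coastal 47.753, South 7.051, West 22.886.
Jefferson allocation: Lowland 14, Central 4, North 23, Coastal 49, South 7, West 23.
Coastal has quota 47.753 (lower 47, upper 48) but receives 49 — outside the quota interval.

Coastal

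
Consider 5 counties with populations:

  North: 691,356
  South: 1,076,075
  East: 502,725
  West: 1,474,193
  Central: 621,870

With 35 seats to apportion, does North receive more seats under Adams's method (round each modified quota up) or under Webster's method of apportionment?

Adams

Adams: North 6, South 9, East 4, West 11, Central 5.
Webster: North 5, South 9, East 4, West 12, Central 5.
North gets 6 under Adams and 5 under Webster.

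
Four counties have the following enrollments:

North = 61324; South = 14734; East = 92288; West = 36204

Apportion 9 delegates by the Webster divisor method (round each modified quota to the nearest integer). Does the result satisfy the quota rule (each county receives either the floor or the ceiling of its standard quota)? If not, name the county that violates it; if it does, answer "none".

Standard quotas: North 2.698, South 0.648, East 4.061, West 1.593.
Webster allocation: North 3, South 1, East 4, West 1.
Every allocation lies between the lower and upper quota.

none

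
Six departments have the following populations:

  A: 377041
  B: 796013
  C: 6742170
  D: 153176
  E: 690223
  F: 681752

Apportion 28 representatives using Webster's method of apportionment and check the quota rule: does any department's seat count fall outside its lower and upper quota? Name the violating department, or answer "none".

C

Standard quotas: A 1.118, B 2.361, C 19.997, D 0.454, E 2.047, F 2.022.
Webster allocation: A 1, B 2, C 21, D 0, E 2, F 2.
C has quota 19.997 (lower 19, upper 20) but receives 21 — outside the quota interval.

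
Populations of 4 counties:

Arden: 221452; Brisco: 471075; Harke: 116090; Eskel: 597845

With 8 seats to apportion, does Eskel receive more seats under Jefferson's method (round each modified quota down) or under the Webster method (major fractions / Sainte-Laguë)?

Jefferson

Jefferson: Arden 1, Brisco 3, Harke 0, Eskel 4.
Webster: Arden 1, Brisco 3, Harke 1, Eskel 3.
Eskel gets 4 under Jefferson and 3 under Webster.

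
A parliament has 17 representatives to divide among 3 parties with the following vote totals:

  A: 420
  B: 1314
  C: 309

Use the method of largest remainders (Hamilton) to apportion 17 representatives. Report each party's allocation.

Total 2043; standard divisor 2043/17 ≈ 120.176.
Standard quotas: A 3.495, B 10.934, C 2.571.
Lower quotas: A 3, B 10, C 2 (sum 15, leaving 2 seats).
Remainders in descending order: B 0.934, C 0.571, A 0.495.
Largest remainders: B, C receive the extra seats.

A 3; B 11; C 3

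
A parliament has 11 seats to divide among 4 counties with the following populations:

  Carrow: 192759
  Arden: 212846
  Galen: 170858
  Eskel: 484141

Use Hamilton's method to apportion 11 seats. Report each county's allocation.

Carrow 2; Arden 2; Galen 2; Eskel 5

The standard divisor is 1060604/11 ≈ 96418.545.
Standard quotas: Carrow 1.9992, Arden 2.2075, Galen 1.7720, Eskel 5.0212.
Lower quotas: Carrow 1, Arden 2, Galen 1, Eskel 5 (sum 9, leaving 2 seats).
Remainders in descending order: Carrow 0.9992, Galen 0.7720, Arden 0.2075, Eskel 0.0212.
Largest remainders: Carrow, Galen receive the extra seats.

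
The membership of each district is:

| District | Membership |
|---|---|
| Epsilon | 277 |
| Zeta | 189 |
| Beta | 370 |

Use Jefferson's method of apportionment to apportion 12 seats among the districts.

Standard divisor 836/12 ≈ 69.667; standard quotas: Epsilon 3.976, Zeta 2.713, Beta 5.311.
Rounding down gives 3, 2, 5 = 10 seats, so the divisor must be adjusted.
With modified divisor 62: modified quotas Epsilon 4.468, Zeta 3.048, Beta 5.968.
Rounding down: Epsilon 4, Zeta 3, Beta 5 (total 12).

Epsilon=4, Zeta=3, Beta=5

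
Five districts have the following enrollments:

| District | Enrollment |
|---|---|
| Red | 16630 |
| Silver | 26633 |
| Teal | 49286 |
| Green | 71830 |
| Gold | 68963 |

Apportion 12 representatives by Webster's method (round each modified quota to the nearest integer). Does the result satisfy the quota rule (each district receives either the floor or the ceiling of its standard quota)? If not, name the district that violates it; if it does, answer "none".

Standard quotas: Red 0.855, Silver 1.370, Teal 2.535, Green 3.694, Gold 3.547.
Webster allocation: Red 1, Silver 1, Teal 3, Green 4, Gold 3.
Every allocation lies between the lower and upper quota.

none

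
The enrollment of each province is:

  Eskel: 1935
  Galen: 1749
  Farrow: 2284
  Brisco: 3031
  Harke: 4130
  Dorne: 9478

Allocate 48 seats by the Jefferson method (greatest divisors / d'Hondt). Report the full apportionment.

Standard divisor 22607/48 ≈ 470.979; standard quotas: Eskel 4.108, Galen 3.714, Farrow 4.849, Brisco 6.436, Harke 8.769, Dorne 20.124.
Rounding down gives 4, 3, 4, 6, 8, 20 = 45 seats, so the divisor must be adjusted.
With modified divisor 440: modified quotas Eskel 4.398, Galen 3.975, Farrow 5.191, Brisco 6.889, Harke 9.386, Dorne 21.541.
Rounding down: Eskel 4, Galen 3, Farrow 5, Brisco 6, Harke 9, Dorne 21 (total 48).

Eskel=4; Galen=3; Farrow=5; Brisco=6; Harke=9; Dorne=21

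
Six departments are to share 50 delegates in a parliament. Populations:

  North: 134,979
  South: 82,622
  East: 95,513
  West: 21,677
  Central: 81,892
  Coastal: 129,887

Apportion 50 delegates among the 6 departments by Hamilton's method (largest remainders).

North 12, South 8, East 9, West 2, Central 7, Coastal 12

The standard divisor is 546570/50 ≈ 10931.4.
Standard quotas: North 12.3478, South 7.5582, East 8.7375, West 1.9830, Central 7.4914, Coastal 11.8820.
Lower quotas: North 12, South 7, East 8, West 1, Central 7, Coastal 11 (sum 46, leaving 4 seats).
Remainders in descending order: West 0.9830, Coastal 0.8820, East 0.7375, South 0.5582, Central 0.4914, North 0.3478.
The surplus seats go to West, Coastal, East, South.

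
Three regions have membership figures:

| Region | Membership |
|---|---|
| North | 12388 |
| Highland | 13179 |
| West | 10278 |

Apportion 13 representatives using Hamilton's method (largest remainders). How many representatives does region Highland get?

Total 35845; standard divisor 35845/13 ≈ 2757.308.
Standard quotas: North 4.4928, Highland 4.7797, West 3.7275.
Lower quotas: North 4, Highland 4, West 3 (sum 11, leaving 2 seats).
Remainders in descending order: Highland 0.7797, West 0.7275, North 0.4928.
Largest remainders: Highland, West receive the extra seats.
Highland receives 5.

5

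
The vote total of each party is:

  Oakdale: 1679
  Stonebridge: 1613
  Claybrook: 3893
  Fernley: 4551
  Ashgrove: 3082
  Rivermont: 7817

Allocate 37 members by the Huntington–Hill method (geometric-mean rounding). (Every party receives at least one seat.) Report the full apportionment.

Oakdale 3, Stonebridge 3, Claybrook 6, Fernley 7, Ashgrove 5, Rivermont 13

With divisor 617: modified quotas Oakdale 2.721, Stonebridge 2.614, Claybrook 6.310, Fernley 7.376, Ashgrove 4.995, Rivermont 12.669.
Geometric-mean thresholds: Oakdale √(2·3)=2.449, Stonebridge √(2·3)=2.449, Claybrook √(6·7)=6.481, Fernley √(7·8)=7.483, Ashgrove √(4·5)=4.472, Rivermont √(12·13)=12.490.
Each quota rounded against its threshold gives Oakdale 3, Stonebridge 3, Claybrook 6, Fernley 7, Ashgrove 5, Rivermont 13 (total 37).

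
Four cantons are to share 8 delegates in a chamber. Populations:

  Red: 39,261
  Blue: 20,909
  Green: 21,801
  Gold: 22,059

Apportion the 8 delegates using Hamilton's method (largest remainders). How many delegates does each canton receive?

Red 3; Blue 1; Green 2; Gold 2

Standard divisor: 104030 ÷ 8 ≈ 13003.75.
Standard quotas: Red 3.0192, Blue 1.6079, Green 1.6765, Gold 1.6964.
Lower quotas: Red 3, Blue 1, Green 1, Gold 1 (sum 6, leaving 2 seats).
Remainders in descending order: Gold 0.6964, Green 0.6765, Blue 0.6079, Red 0.0192.
The surplus seats go to Gold, Green.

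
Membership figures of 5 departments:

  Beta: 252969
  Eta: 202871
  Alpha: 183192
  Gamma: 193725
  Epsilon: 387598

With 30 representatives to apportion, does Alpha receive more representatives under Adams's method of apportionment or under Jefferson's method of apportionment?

Adams: Beta 6, Eta 5, Alpha 5, Gamma 5, Epsilon 9.
Jefferson: Beta 6, Eta 5, Alpha 4, Gamma 5, Epsilon 10.
Alpha gets 5 under Adams and 4 under Jefferson.

Adams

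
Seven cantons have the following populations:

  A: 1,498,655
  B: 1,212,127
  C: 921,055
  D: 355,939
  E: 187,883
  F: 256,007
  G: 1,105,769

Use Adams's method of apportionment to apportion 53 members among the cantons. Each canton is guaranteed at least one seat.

A 14, B 11, C 9, D 4, E 2, F 3, G 10

Standard divisor 5537435/53 ≈ 104479.906; standard quotas: A 14.344, B 11.602, C 8.816, D 3.407, E 1.798, F 2.450, G 10.584.
Rounding up gives 15, 12, 9, 4, 2, 3, 11 = 56 seats, so the divisor must be adjusted.
With modified divisor 112900: modified quotas A 13.274, B 10.736, C 8.158, D 3.153, E 1.664, F 2.268, G 9.794.
Rounding up: A 14, B 11, C 9, D 4, E 2, F 3, G 10 (total 53).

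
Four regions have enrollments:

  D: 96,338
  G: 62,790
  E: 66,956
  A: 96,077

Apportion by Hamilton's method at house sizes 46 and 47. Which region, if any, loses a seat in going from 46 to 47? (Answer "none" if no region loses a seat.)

none

At 46 seats: D 14, G 9, E 9, A 14.
At 47 seats: D 14, G 9, E 10, A 14.
No region's allocation decreased.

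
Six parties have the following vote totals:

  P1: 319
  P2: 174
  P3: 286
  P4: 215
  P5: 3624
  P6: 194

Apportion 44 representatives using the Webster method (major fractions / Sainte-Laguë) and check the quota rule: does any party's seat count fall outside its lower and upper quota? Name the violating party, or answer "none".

Standard quotas: P1 2.917, P2 1.591, P3 2.615, P4 1.966, P5 33.137, P6 1.774.
Webster allocation: P1 3, P2 2, P3 3, P4 2, P5 32, P6 2.
P5 has quota 33.137 (lower 33, upper 34) but receives 32 — outside the quota interval.

P5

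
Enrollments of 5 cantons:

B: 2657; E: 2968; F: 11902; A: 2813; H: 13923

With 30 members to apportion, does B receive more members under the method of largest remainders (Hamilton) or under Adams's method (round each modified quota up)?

Hamilton: B 2, E 3, F 10, A 3, H 12.
Adams: B 3, E 3, F 10, A 3, H 11.
B gets 2 under Hamilton and 3 under Adams.

Adams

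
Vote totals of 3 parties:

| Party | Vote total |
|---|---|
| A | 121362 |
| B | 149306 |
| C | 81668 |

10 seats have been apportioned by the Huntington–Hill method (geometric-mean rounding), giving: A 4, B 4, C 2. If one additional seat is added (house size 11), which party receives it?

B

Priority for the next seat is population ÷ (√(s·(s+1))).
Priorities: A 27137.368, B 33385.837, C 33340.821.
Highest priority: B.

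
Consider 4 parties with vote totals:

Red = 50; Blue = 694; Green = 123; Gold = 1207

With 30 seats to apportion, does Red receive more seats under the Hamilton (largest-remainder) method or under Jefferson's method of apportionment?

Hamilton: Red 1, Blue 10, Green 2, Gold 17.
Jefferson: Red 0, Blue 10, Green 1, Gold 19.
Red gets 1 under Hamilton and 0 under Jefferson.

Hamilton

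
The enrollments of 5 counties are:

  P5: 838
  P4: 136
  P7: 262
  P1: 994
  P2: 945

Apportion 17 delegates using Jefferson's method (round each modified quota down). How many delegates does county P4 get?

Standard divisor 3175/17 ≈ 186.765; standard quotas: P5 4.487, P4 0.728, P7 1.403, P1 5.322, P2 5.060.
Rounding down gives 4, 0, 1, 5, 5 = 15 seats, so the divisor must be adjusted.
With modified divisor 160: modified quotas P5 5.237, P4 0.850, P7 1.637, P1 6.213, P2 5.906.
Rounding down: P5 5, P4 0, P7 1, P1 6, P2 5 (total 17).
P4 receives 0.

0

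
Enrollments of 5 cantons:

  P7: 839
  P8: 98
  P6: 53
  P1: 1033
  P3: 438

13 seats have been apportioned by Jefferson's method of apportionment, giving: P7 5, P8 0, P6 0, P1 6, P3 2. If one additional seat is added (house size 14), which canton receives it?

P1

Priority for the next seat is population ÷ (current seats + 1).
Priorities: P7 139.833, P8 98.000, P6 53.000, P1 147.571, P3 146.000.
Highest priority: P1.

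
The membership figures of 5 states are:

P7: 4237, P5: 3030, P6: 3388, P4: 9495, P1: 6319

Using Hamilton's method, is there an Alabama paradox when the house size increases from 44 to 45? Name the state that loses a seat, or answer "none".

none

At 44 seats: P7 7, P5 5, P6 6, P4 16, P1 10.
At 45 seats: P7 7, P5 5, P6 6, P4 16, P1 11.
No state's allocation decreased.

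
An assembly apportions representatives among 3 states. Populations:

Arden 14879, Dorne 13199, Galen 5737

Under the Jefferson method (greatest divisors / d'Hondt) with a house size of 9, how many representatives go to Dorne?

Standard divisor 33815/9 ≈ 3757.222; standard quotas: Arden 3.960, Dorne 3.513, Galen 1.527.
Rounding down gives 3, 3, 1 = 7 seats, so the divisor must be adjusted.
With modified divisor 3100: modified quotas Arden 4.800, Dorne 4.258, Galen 1.851.
Rounding down: Arden 4, Dorne 4, Galen 1 (total 9).
Dorne receives 4.

4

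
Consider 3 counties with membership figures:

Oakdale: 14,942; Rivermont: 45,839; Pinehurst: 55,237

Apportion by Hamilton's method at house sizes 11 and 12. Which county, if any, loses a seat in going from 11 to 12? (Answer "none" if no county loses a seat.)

Oakdale

At 11 seats: Oakdale 2, Rivermont 4, Pinehurst 5.
At 12 seats: Oakdale 1, Rivermont 5, Pinehurst 6.
Oakdale drops from 2 to 1.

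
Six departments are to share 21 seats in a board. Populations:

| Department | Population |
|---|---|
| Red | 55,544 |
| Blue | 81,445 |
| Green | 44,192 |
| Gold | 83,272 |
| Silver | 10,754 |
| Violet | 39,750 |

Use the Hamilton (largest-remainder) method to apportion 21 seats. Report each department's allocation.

Red: 4, Blue: 5, Green: 3, Gold: 5, Silver: 1, Violet: 3

The standard divisor is 314957/21 ≈ 14997.952.
Standard quotas: Red 3.7034, Blue 5.4304, Green 2.9465, Gold 5.5522, Silver 0.7170, Violet 2.6504.
Lower quotas: Red 3, Blue 5, Green 2, Gold 5, Silver 0, Violet 2 (sum 17, leaving 4 seats).
Remainders in descending order: Green 0.9465, Silver 0.7170, Red 0.7034, Violet 0.6504, Gold 0.5522, Blue 0.4304.
Largest remainders: Green, Silver, Red, Violet receive the extra seats.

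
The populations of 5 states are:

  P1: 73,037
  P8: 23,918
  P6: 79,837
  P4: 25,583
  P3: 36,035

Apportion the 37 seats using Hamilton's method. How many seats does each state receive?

The standard divisor is 238410/37 ≈ 6443.514.
Standard quotas: P1 11.3350, P8 3.7120, P6 12.3903, P4 3.9703, P3 5.5924.
Lower quotas: P1 11, P8 3, P6 12, P4 3, P3 5 (sum 34, leaving 3 seats).
Remainders in descending order: P4 0.9703, P8 0.7120, P3 0.5924, P6 0.3903, P1 0.3350.
Largest remainders: P4, P8, P3 receive the extra seats.

P1 11; P8 4; P6 12; P4 4; P3 6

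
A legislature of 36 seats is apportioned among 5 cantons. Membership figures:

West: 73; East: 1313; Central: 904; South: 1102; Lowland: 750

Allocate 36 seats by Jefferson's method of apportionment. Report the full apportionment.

Standard divisor 4142/36 ≈ 115.056; standard quotas: West 0.634, East 11.412, Central 7.857, South 9.578, Lowland 6.519.
Rounding down gives 0, 11, 7, 9, 6 = 33 seats, so the divisor must be adjusted.
With modified divisor 108: modified quotas West 0.676, East 12.157, Central 8.370, South 10.204, Lowland 6.944.
Rounding down: West 0, East 12, Central 8, South 10, Lowland 6 (total 36).

West 0, East 12, Central 8, South 10, Lowland 6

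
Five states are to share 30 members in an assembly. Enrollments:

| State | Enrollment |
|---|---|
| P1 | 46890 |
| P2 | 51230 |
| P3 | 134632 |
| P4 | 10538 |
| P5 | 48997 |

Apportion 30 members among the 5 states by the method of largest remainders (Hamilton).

P1 5; P2 5; P3 14; P4 1; P5 5

Standard divisor: 292287 ÷ 30 ≈ 9742.9.
Standard quotas: P1 4.8127, P2 5.2582, P3 13.8185, P4 1.0816, P5 5.0290.
Lower quotas: P1 4, P2 5, P3 13, P4 1, P5 5 (sum 28, leaving 2 seats).
Remainders in descending order: P3 0.8185, P1 0.8127, P2 0.2582, P4 0.0816, P5 0.0290.
The surplus seats go to P3, P1.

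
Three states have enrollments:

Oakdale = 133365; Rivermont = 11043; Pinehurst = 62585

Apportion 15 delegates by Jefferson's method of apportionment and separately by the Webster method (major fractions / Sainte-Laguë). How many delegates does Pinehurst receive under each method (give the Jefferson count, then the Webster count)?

5 and 4

Jefferson: Oakdale 10, Rivermont 0, Pinehurst 5.
Webster: Oakdale 10, Rivermont 1, Pinehurst 4.
Pinehurst gets 5 under Jefferson and 4 under Webster.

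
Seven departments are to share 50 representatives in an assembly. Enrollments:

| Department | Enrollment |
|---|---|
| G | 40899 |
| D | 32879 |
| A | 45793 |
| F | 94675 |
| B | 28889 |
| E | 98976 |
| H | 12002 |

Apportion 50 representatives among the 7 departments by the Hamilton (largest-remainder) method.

G 6, D 5, A 6, F 13, B 4, E 14, H 2

The standard divisor is 354113/50 ≈ 7082.26.
Standard quotas: G 5.7749, D 4.6424, A 6.4659, F 13.3679, B 4.0791, E 13.9752, H 1.6947.
Lower quotas: G 5, D 4, A 6, F 13, B 4, E 13, H 1 (sum 46, leaving 4 seats).
Remainders in descending order: E 0.9752, G 0.7749, H 0.6947, D 0.6424, A 0.4659, F 0.3679, B 0.0791.
The surplus seats go to E, G, H, D.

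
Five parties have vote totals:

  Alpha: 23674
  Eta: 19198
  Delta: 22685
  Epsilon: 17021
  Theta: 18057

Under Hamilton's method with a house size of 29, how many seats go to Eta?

5

Total 100635; standard divisor 100635/29 ≈ 3470.172.
Standard quotas: Alpha 6.8221, Eta 5.5323, Delta 6.5371, Epsilon 4.9049, Theta 5.2035.
Lower quotas: Alpha 6, Eta 5, Delta 6, Epsilon 4, Theta 5 (sum 26, leaving 3 seats).
Remainders in descending order: Epsilon 0.9049, Alpha 0.8221, Delta 0.5371, Eta 0.5323, Theta 0.2035.
Largest remainders: Epsilon, Alpha, Delta receive the extra seats.
Eta receives 5.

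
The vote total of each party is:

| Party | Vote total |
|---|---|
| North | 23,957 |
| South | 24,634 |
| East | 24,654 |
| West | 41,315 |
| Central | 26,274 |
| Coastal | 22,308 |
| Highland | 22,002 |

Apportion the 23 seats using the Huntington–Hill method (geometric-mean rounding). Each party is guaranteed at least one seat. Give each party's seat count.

With divisor 8283: modified quotas North 2.892, South 2.974, East 2.976, West 4.988, Central 3.172, Coastal 2.693, Highland 2.656.
Geometric-mean thresholds: North √(2·3)=2.449, South √(2·3)=2.449, East √(2·3)=2.449, West √(4·5)=4.472, Central √(3·4)=3.464, Coastal √(2·3)=2.449, Highland √(2·3)=2.449.
Each quota rounded against its threshold gives North 3, South 3, East 3, West 5, Central 3, Coastal 3, Highland 3 (total 23).

North 3, South 3, East 3, West 5, Central 3, Coastal 3, Highland 3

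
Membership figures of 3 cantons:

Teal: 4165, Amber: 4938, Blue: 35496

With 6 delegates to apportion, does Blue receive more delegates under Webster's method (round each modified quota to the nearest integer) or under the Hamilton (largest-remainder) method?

Webster: Teal 1, Amber 1, Blue 4.
Hamilton: Teal 0, Amber 1, Blue 5.
Blue gets 4 under Webster and 5 under Hamilton.

Hamilton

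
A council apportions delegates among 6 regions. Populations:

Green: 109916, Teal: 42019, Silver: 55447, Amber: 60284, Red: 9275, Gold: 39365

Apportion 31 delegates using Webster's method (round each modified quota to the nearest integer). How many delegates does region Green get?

11

Standard divisor 316306/31 ≈ 10203.419; standard quotas: Green 10.772, Teal 4.118, Silver 5.434, Amber 5.908, Red 0.909, Gold 3.858.
Rounding to the nearest integer gives Green 11, Teal 4, Silver 5, Amber 6, Red 1, Gold 4 — total 31, matching the house size, so no adjustment is needed.
Green receives 11.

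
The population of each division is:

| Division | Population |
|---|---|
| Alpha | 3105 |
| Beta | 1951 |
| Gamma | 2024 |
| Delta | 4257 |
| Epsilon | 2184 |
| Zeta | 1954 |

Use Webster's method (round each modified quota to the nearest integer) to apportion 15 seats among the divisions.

Standard divisor 15475/15 ≈ 1031.667; standard quotas: Alpha 3.010, Beta 1.891, Gamma 1.962, Delta 4.126, Epsilon 2.117, Zeta 1.894.
Rounding to the nearest integer gives Alpha 3, Beta 2, Gamma 2, Delta 4, Epsilon 2, Zeta 2 — total 15, matching the house size, so no adjustment is needed.

Alpha 3; Beta 2; Gamma 2; Delta 4; Epsilon 2; Zeta 2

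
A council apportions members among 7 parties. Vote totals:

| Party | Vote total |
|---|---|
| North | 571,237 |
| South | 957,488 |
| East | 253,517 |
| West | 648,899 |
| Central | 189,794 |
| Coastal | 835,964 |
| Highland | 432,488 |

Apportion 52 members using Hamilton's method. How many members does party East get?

Total 3889387; standard divisor 3889387/52 ≈ 74795.904.
Standard quotas: North 7.6373, South 12.8013, East 3.3895, West 8.6756, Central 2.5375, Coastal 11.1766, Highland 5.7822.
Lower quotas: North 7, South 12, East 3, West 8, Central 2, Coastal 11, Highland 5 (sum 48, leaving 4 seats).
Remainders in descending order: South 0.8013, Highland 0.7822, West 0.6756, North 0.6373, Central 0.5375, East 0.3895, Coastal 0.1766.
Largest remainders: South, Highland, West, North receive the extra seats.
East receives 3.

3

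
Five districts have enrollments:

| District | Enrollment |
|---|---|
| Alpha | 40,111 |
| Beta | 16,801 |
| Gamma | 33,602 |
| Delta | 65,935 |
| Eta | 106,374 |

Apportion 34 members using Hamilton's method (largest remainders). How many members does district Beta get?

2

Total 262823; standard divisor 262823/34 ≈ 7730.088.
Standard quotas: Alpha 5.1889, Beta 2.1735, Gamma 4.3469, Delta 8.5297, Eta 13.7610.
Lower quotas: Alpha 5, Beta 2, Gamma 4, Delta 8, Eta 13 (sum 32, leaving 2 seats).
Remainders in descending order: Eta 0.7610, Delta 0.5297, Gamma 0.3469, Alpha 0.1889, Beta 0.1735.
The surplus seats go to Eta, Delta.
Beta receives 2.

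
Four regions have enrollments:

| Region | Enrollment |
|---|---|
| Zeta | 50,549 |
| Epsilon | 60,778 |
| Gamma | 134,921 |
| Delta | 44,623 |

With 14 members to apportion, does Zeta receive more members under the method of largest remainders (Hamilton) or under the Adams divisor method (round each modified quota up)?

Adams

Hamilton: Zeta 2, Epsilon 3, Gamma 7, Delta 2.
Adams: Zeta 3, Epsilon 3, Gamma 6, Delta 2.
Zeta gets 2 under Hamilton and 3 under Adams.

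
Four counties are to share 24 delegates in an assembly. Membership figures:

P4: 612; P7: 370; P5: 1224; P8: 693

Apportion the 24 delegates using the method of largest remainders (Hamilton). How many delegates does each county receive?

P4: 5, P7: 3, P5: 10, P8: 6

Standard divisor: 2899 ÷ 24 ≈ 120.792.
Standard quotas: P4 5.067, P7 3.063, P5 10.133, P8 5.737.
Lower quotas: P4 5, P7 3, P5 10, P8 5 (sum 23, leaving 1 seat).
Remainders in descending order: P8 0.737, P5 0.133, P4 0.067, P7 0.063.
Largest remainder: P8 receives the extra seat.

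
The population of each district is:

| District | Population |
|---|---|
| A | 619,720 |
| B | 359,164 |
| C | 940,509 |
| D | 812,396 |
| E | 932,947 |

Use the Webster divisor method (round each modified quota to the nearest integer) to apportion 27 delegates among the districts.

A=4, B=3, C=7, D=6, E=7

Standard divisor 3664736/27 ≈ 135730.963; standard quotas: A 4.566, B 2.646, C 6.929, D 5.985, E 6.874.
Rounding to the nearest integer gives 5, 3, 7, 6, 7 = 28 seats, so the divisor must be adjusted.
With modified divisor 140600: modified quotas A 4.408, B 2.555, C 6.689, D 5.778, E 6.635.
Rounding to the nearest integer: A 4, B 3, C 7, D 6, E 7 (total 27).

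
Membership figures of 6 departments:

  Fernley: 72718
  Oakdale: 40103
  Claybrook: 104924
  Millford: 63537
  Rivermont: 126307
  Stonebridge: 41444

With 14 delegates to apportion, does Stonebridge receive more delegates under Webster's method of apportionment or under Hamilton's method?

Webster: Fernley 2, Oakdale 1, Claybrook 4, Millford 2, Rivermont 4, Stonebridge 1.
Hamilton: Fernley 2, Oakdale 1, Claybrook 3, Millford 2, Rivermont 4, Stonebridge 2.
Stonebridge gets 1 under Webster and 2 under Hamilton.

Hamilton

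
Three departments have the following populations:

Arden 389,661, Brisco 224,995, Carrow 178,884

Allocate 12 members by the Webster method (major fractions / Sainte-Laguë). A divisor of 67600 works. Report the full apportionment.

With modified divisor 67600: modified quotas Arden 5.764, Brisco 3.328, Carrow 2.646.
Rounding to the nearest integer: Arden 6, Brisco 3, Carrow 3 (total 12).

Arden 6, Brisco 3, Carrow 3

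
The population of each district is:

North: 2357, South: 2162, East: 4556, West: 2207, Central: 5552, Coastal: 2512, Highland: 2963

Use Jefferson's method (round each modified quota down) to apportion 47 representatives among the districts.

Standard divisor 22309/47 ≈ 474.66; standard quotas: North 4.966, South 4.555, East 9.598, West 4.650, Central 11.697, Coastal 5.292, Highland 6.242.
Rounding down gives 4, 4, 9, 4, 11, 5, 6 = 43 seats, so the divisor must be adjusted.
With modified divisor 437: modified quotas North 5.394, South 4.947, East 10.426, West 5.050, Central 12.705, Coastal 5.748, Highland 6.780.
Rounding down: North 5, South 4, East 10, West 5, Central 12, Coastal 5, Highland 6 (total 47).

North 5; South 4; East 10; West 5; Central 12; Coastal 5; Highland 6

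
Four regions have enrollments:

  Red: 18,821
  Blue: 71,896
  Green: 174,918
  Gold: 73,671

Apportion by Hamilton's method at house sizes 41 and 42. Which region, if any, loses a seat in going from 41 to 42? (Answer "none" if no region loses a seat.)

none

At 41 seats: Red 2, Blue 9, Green 21, Gold 9.
At 42 seats: Red 2, Blue 9, Green 22, Gold 9.
No region's allocation decreased.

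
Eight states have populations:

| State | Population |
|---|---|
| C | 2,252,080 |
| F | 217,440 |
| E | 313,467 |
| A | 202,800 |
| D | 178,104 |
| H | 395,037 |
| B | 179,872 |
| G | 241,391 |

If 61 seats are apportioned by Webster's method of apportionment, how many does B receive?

Standard divisor 3980191/61 ≈ 65249.033; standard quotas: C 34.515, F 3.332, E 4.804, A 3.108, D 2.730, H 6.054, B 2.757, G 3.700.
Rounding to the nearest integer gives 35, 3, 5, 3, 3, 6, 3, 4 = 62 seats, so the divisor must be adjusted.
With modified divisor 66300: modified quotas C 33.968, F 3.280, E 4.728, A 3.059, D 2.686, H 5.958, B 2.713, G 3.641.
Rounding to the nearest integer: C 34, F 3, E 5, A 3, D 3, H 6, B 3, G 4 (total 61).
B receives 3.

3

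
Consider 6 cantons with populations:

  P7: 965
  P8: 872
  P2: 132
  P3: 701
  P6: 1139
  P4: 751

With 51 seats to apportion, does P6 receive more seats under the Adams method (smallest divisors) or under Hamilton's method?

Adams: P7 11, P8 10, P2 2, P3 8, P6 12, P4 8.
Hamilton: P7 11, P8 10, P2 1, P3 8, P6 13, P4 8.
P6 gets 12 under Adams and 13 under Hamilton.

Hamilton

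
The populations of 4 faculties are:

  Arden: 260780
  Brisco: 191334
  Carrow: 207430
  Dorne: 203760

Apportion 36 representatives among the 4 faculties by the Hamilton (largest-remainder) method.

Standard divisor: 863304 ÷ 36 ≈ 23980.667.
Standard quotas: Arden 10.8746, Brisco 7.9787, Carrow 8.6499, Dorne 8.4968.
Lower quotas: Arden 10, Brisco 7, Carrow 8, Dorne 8 (sum 33, leaving 3 seats).
Remainders in descending order: Brisco 0.9787, Arden 0.8746, Carrow 0.6499, Dorne 0.4968.
Largest remainders: Brisco, Arden, Carrow receive the extra seats.

Arden 11, Brisco 8, Carrow 9, Dorne 8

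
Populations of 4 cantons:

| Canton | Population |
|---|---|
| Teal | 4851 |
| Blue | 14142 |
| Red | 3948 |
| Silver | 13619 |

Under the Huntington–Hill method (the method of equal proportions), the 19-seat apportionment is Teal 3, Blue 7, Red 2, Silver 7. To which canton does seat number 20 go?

Blue

Priority for the next seat is population ÷ (√(s·(s+1))).
Priorities: Teal 1400.363, Blue 1889.804, Red 1611.764, Silver 1819.915.
Highest priority: Blue.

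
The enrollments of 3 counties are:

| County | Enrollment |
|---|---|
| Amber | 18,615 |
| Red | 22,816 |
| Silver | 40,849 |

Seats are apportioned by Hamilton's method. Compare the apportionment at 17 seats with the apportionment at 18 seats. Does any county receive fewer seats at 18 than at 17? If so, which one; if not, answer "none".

At 17 seats: Amber 4, Red 5, Silver 8.
At 18 seats: Amber 4, Red 5, Silver 9.
No county's allocation decreased.

none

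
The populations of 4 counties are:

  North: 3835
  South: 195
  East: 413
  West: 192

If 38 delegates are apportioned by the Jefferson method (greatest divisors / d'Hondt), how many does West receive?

1

Standard divisor 4635/38 ≈ 121.974; standard quotas: North 31.441, South 1.599, East 3.386, West 1.574.
Rounding down gives 31, 1, 3, 1 = 36 seats, so the divisor must be adjusted.
With modified divisor 115: modified quotas North 33.348, South 1.696, East 3.591, West 1.670.
Rounding down: North 33, South 1, East 3, West 1 (total 38).
West receives 1.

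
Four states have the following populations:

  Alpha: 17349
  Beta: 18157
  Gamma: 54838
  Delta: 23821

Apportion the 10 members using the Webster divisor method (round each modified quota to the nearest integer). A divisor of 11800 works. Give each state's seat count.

With modified divisor 11800: modified quotas Alpha 1.470, Beta 1.539, Gamma 4.647, Delta 2.019.
Rounding to the nearest integer: Alpha 1, Beta 2, Gamma 5, Delta 2 (total 10).

Alpha 1, Beta 2, Gamma 5, Delta 2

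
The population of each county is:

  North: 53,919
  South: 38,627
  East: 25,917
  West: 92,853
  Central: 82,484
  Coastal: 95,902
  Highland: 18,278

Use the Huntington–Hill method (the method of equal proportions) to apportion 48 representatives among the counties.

With divisor 8492: modified quotas North 6.349, South 4.549, East 3.052, West 10.934, Central 9.713, Coastal 11.293, Highland 2.152.
Geometric-mean thresholds: North √(6·7)=6.481, South √(4·5)=4.472, East √(3·4)=3.464, West √(10·11)=10.488, Central √(9·10)=9.487, Coastal √(11·12)=11.489, Highland √(2·3)=2.449.
Each quota rounded against its threshold gives North 6, South 5, East 3, West 11, Central 10, Coastal 11, Highland 2 (total 48).

North=6, South=5, East=3, West=11, Central=10, Coastal=11, Highland=2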